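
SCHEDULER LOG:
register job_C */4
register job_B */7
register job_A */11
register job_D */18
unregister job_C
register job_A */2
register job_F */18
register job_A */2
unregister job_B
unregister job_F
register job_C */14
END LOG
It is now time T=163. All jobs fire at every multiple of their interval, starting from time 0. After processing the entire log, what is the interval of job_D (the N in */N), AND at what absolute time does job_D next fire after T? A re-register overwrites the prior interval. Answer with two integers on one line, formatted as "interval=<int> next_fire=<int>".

Op 1: register job_C */4 -> active={job_C:*/4}
Op 2: register job_B */7 -> active={job_B:*/7, job_C:*/4}
Op 3: register job_A */11 -> active={job_A:*/11, job_B:*/7, job_C:*/4}
Op 4: register job_D */18 -> active={job_A:*/11, job_B:*/7, job_C:*/4, job_D:*/18}
Op 5: unregister job_C -> active={job_A:*/11, job_B:*/7, job_D:*/18}
Op 6: register job_A */2 -> active={job_A:*/2, job_B:*/7, job_D:*/18}
Op 7: register job_F */18 -> active={job_A:*/2, job_B:*/7, job_D:*/18, job_F:*/18}
Op 8: register job_A */2 -> active={job_A:*/2, job_B:*/7, job_D:*/18, job_F:*/18}
Op 9: unregister job_B -> active={job_A:*/2, job_D:*/18, job_F:*/18}
Op 10: unregister job_F -> active={job_A:*/2, job_D:*/18}
Op 11: register job_C */14 -> active={job_A:*/2, job_C:*/14, job_D:*/18}
Final interval of job_D = 18
Next fire of job_D after T=163: (163//18+1)*18 = 180

Answer: interval=18 next_fire=180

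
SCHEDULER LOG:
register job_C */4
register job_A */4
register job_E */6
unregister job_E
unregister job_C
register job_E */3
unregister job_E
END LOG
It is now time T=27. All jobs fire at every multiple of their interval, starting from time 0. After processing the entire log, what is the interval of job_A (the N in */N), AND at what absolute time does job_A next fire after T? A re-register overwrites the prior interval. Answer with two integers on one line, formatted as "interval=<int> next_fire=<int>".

Answer: interval=4 next_fire=28

Derivation:
Op 1: register job_C */4 -> active={job_C:*/4}
Op 2: register job_A */4 -> active={job_A:*/4, job_C:*/4}
Op 3: register job_E */6 -> active={job_A:*/4, job_C:*/4, job_E:*/6}
Op 4: unregister job_E -> active={job_A:*/4, job_C:*/4}
Op 5: unregister job_C -> active={job_A:*/4}
Op 6: register job_E */3 -> active={job_A:*/4, job_E:*/3}
Op 7: unregister job_E -> active={job_A:*/4}
Final interval of job_A = 4
Next fire of job_A after T=27: (27//4+1)*4 = 28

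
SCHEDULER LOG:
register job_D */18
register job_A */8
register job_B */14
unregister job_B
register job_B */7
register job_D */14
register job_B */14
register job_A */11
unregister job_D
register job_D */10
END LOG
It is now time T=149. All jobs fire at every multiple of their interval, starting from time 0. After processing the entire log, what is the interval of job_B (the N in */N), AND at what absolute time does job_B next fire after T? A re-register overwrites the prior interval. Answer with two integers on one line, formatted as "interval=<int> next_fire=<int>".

Op 1: register job_D */18 -> active={job_D:*/18}
Op 2: register job_A */8 -> active={job_A:*/8, job_D:*/18}
Op 3: register job_B */14 -> active={job_A:*/8, job_B:*/14, job_D:*/18}
Op 4: unregister job_B -> active={job_A:*/8, job_D:*/18}
Op 5: register job_B */7 -> active={job_A:*/8, job_B:*/7, job_D:*/18}
Op 6: register job_D */14 -> active={job_A:*/8, job_B:*/7, job_D:*/14}
Op 7: register job_B */14 -> active={job_A:*/8, job_B:*/14, job_D:*/14}
Op 8: register job_A */11 -> active={job_A:*/11, job_B:*/14, job_D:*/14}
Op 9: unregister job_D -> active={job_A:*/11, job_B:*/14}
Op 10: register job_D */10 -> active={job_A:*/11, job_B:*/14, job_D:*/10}
Final interval of job_B = 14
Next fire of job_B after T=149: (149//14+1)*14 = 154

Answer: interval=14 next_fire=154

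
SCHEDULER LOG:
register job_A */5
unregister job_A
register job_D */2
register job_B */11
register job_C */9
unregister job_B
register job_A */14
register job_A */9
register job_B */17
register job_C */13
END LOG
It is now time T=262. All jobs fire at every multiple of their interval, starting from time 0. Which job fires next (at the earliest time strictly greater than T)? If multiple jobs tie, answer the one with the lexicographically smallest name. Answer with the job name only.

Op 1: register job_A */5 -> active={job_A:*/5}
Op 2: unregister job_A -> active={}
Op 3: register job_D */2 -> active={job_D:*/2}
Op 4: register job_B */11 -> active={job_B:*/11, job_D:*/2}
Op 5: register job_C */9 -> active={job_B:*/11, job_C:*/9, job_D:*/2}
Op 6: unregister job_B -> active={job_C:*/9, job_D:*/2}
Op 7: register job_A */14 -> active={job_A:*/14, job_C:*/9, job_D:*/2}
Op 8: register job_A */9 -> active={job_A:*/9, job_C:*/9, job_D:*/2}
Op 9: register job_B */17 -> active={job_A:*/9, job_B:*/17, job_C:*/9, job_D:*/2}
Op 10: register job_C */13 -> active={job_A:*/9, job_B:*/17, job_C:*/13, job_D:*/2}
  job_A: interval 9, next fire after T=262 is 270
  job_B: interval 17, next fire after T=262 is 272
  job_C: interval 13, next fire after T=262 is 273
  job_D: interval 2, next fire after T=262 is 264
Earliest = 264, winner (lex tiebreak) = job_D

Answer: job_D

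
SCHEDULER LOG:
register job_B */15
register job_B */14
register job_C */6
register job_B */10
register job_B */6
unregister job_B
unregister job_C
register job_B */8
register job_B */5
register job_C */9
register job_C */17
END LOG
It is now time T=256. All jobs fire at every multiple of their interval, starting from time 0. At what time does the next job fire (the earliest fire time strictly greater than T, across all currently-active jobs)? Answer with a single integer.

Op 1: register job_B */15 -> active={job_B:*/15}
Op 2: register job_B */14 -> active={job_B:*/14}
Op 3: register job_C */6 -> active={job_B:*/14, job_C:*/6}
Op 4: register job_B */10 -> active={job_B:*/10, job_C:*/6}
Op 5: register job_B */6 -> active={job_B:*/6, job_C:*/6}
Op 6: unregister job_B -> active={job_C:*/6}
Op 7: unregister job_C -> active={}
Op 8: register job_B */8 -> active={job_B:*/8}
Op 9: register job_B */5 -> active={job_B:*/5}
Op 10: register job_C */9 -> active={job_B:*/5, job_C:*/9}
Op 11: register job_C */17 -> active={job_B:*/5, job_C:*/17}
  job_B: interval 5, next fire after T=256 is 260
  job_C: interval 17, next fire after T=256 is 272
Earliest fire time = 260 (job job_B)

Answer: 260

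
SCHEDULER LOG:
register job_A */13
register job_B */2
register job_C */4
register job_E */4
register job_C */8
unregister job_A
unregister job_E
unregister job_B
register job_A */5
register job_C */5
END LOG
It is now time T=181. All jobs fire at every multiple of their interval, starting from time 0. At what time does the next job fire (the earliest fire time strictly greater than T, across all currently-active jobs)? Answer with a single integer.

Answer: 185

Derivation:
Op 1: register job_A */13 -> active={job_A:*/13}
Op 2: register job_B */2 -> active={job_A:*/13, job_B:*/2}
Op 3: register job_C */4 -> active={job_A:*/13, job_B:*/2, job_C:*/4}
Op 4: register job_E */4 -> active={job_A:*/13, job_B:*/2, job_C:*/4, job_E:*/4}
Op 5: register job_C */8 -> active={job_A:*/13, job_B:*/2, job_C:*/8, job_E:*/4}
Op 6: unregister job_A -> active={job_B:*/2, job_C:*/8, job_E:*/4}
Op 7: unregister job_E -> active={job_B:*/2, job_C:*/8}
Op 8: unregister job_B -> active={job_C:*/8}
Op 9: register job_A */5 -> active={job_A:*/5, job_C:*/8}
Op 10: register job_C */5 -> active={job_A:*/5, job_C:*/5}
  job_A: interval 5, next fire after T=181 is 185
  job_C: interval 5, next fire after T=181 is 185
Earliest fire time = 185 (job job_A)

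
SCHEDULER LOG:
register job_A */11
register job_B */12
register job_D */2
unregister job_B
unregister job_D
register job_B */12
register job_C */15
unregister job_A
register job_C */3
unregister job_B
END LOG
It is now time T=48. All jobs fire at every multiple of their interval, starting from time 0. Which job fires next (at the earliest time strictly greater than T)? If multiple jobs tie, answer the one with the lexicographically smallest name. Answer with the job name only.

Answer: job_C

Derivation:
Op 1: register job_A */11 -> active={job_A:*/11}
Op 2: register job_B */12 -> active={job_A:*/11, job_B:*/12}
Op 3: register job_D */2 -> active={job_A:*/11, job_B:*/12, job_D:*/2}
Op 4: unregister job_B -> active={job_A:*/11, job_D:*/2}
Op 5: unregister job_D -> active={job_A:*/11}
Op 6: register job_B */12 -> active={job_A:*/11, job_B:*/12}
Op 7: register job_C */15 -> active={job_A:*/11, job_B:*/12, job_C:*/15}
Op 8: unregister job_A -> active={job_B:*/12, job_C:*/15}
Op 9: register job_C */3 -> active={job_B:*/12, job_C:*/3}
Op 10: unregister job_B -> active={job_C:*/3}
  job_C: interval 3, next fire after T=48 is 51
Earliest = 51, winner (lex tiebreak) = job_C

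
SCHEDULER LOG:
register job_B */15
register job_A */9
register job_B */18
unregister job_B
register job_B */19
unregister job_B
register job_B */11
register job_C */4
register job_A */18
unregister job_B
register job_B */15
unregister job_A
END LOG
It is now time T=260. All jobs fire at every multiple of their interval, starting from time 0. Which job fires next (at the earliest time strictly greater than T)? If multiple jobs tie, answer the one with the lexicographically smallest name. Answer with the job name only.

Op 1: register job_B */15 -> active={job_B:*/15}
Op 2: register job_A */9 -> active={job_A:*/9, job_B:*/15}
Op 3: register job_B */18 -> active={job_A:*/9, job_B:*/18}
Op 4: unregister job_B -> active={job_A:*/9}
Op 5: register job_B */19 -> active={job_A:*/9, job_B:*/19}
Op 6: unregister job_B -> active={job_A:*/9}
Op 7: register job_B */11 -> active={job_A:*/9, job_B:*/11}
Op 8: register job_C */4 -> active={job_A:*/9, job_B:*/11, job_C:*/4}
Op 9: register job_A */18 -> active={job_A:*/18, job_B:*/11, job_C:*/4}
Op 10: unregister job_B -> active={job_A:*/18, job_C:*/4}
Op 11: register job_B */15 -> active={job_A:*/18, job_B:*/15, job_C:*/4}
Op 12: unregister job_A -> active={job_B:*/15, job_C:*/4}
  job_B: interval 15, next fire after T=260 is 270
  job_C: interval 4, next fire after T=260 is 264
Earliest = 264, winner (lex tiebreak) = job_C

Answer: job_C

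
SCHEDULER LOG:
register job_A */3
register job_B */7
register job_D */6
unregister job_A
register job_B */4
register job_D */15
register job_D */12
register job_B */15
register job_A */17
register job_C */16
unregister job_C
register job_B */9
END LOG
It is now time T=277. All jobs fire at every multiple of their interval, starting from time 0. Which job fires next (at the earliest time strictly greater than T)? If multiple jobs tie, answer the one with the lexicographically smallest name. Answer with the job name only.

Answer: job_B

Derivation:
Op 1: register job_A */3 -> active={job_A:*/3}
Op 2: register job_B */7 -> active={job_A:*/3, job_B:*/7}
Op 3: register job_D */6 -> active={job_A:*/3, job_B:*/7, job_D:*/6}
Op 4: unregister job_A -> active={job_B:*/7, job_D:*/6}
Op 5: register job_B */4 -> active={job_B:*/4, job_D:*/6}
Op 6: register job_D */15 -> active={job_B:*/4, job_D:*/15}
Op 7: register job_D */12 -> active={job_B:*/4, job_D:*/12}
Op 8: register job_B */15 -> active={job_B:*/15, job_D:*/12}
Op 9: register job_A */17 -> active={job_A:*/17, job_B:*/15, job_D:*/12}
Op 10: register job_C */16 -> active={job_A:*/17, job_B:*/15, job_C:*/16, job_D:*/12}
Op 11: unregister job_C -> active={job_A:*/17, job_B:*/15, job_D:*/12}
Op 12: register job_B */9 -> active={job_A:*/17, job_B:*/9, job_D:*/12}
  job_A: interval 17, next fire after T=277 is 289
  job_B: interval 9, next fire after T=277 is 279
  job_D: interval 12, next fire after T=277 is 288
Earliest = 279, winner (lex tiebreak) = job_B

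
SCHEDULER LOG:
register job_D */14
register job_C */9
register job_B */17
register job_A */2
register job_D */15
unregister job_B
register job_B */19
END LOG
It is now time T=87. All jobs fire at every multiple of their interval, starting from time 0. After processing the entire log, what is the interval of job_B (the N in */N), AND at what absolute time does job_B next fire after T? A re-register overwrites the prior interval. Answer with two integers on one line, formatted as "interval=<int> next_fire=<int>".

Answer: interval=19 next_fire=95

Derivation:
Op 1: register job_D */14 -> active={job_D:*/14}
Op 2: register job_C */9 -> active={job_C:*/9, job_D:*/14}
Op 3: register job_B */17 -> active={job_B:*/17, job_C:*/9, job_D:*/14}
Op 4: register job_A */2 -> active={job_A:*/2, job_B:*/17, job_C:*/9, job_D:*/14}
Op 5: register job_D */15 -> active={job_A:*/2, job_B:*/17, job_C:*/9, job_D:*/15}
Op 6: unregister job_B -> active={job_A:*/2, job_C:*/9, job_D:*/15}
Op 7: register job_B */19 -> active={job_A:*/2, job_B:*/19, job_C:*/9, job_D:*/15}
Final interval of job_B = 19
Next fire of job_B after T=87: (87//19+1)*19 = 95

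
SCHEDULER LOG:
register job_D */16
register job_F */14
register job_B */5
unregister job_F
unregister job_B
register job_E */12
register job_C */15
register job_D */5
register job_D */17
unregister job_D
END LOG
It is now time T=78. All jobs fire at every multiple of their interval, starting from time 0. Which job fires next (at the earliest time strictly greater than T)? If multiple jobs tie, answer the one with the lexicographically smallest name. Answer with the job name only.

Op 1: register job_D */16 -> active={job_D:*/16}
Op 2: register job_F */14 -> active={job_D:*/16, job_F:*/14}
Op 3: register job_B */5 -> active={job_B:*/5, job_D:*/16, job_F:*/14}
Op 4: unregister job_F -> active={job_B:*/5, job_D:*/16}
Op 5: unregister job_B -> active={job_D:*/16}
Op 6: register job_E */12 -> active={job_D:*/16, job_E:*/12}
Op 7: register job_C */15 -> active={job_C:*/15, job_D:*/16, job_E:*/12}
Op 8: register job_D */5 -> active={job_C:*/15, job_D:*/5, job_E:*/12}
Op 9: register job_D */17 -> active={job_C:*/15, job_D:*/17, job_E:*/12}
Op 10: unregister job_D -> active={job_C:*/15, job_E:*/12}
  job_C: interval 15, next fire after T=78 is 90
  job_E: interval 12, next fire after T=78 is 84
Earliest = 84, winner (lex tiebreak) = job_E

Answer: job_E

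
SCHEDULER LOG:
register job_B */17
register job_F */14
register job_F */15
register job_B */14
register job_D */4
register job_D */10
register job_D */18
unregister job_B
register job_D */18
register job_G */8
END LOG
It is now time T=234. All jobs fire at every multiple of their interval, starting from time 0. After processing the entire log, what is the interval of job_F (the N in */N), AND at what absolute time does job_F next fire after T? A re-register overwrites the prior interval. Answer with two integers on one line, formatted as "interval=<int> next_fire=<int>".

Op 1: register job_B */17 -> active={job_B:*/17}
Op 2: register job_F */14 -> active={job_B:*/17, job_F:*/14}
Op 3: register job_F */15 -> active={job_B:*/17, job_F:*/15}
Op 4: register job_B */14 -> active={job_B:*/14, job_F:*/15}
Op 5: register job_D */4 -> active={job_B:*/14, job_D:*/4, job_F:*/15}
Op 6: register job_D */10 -> active={job_B:*/14, job_D:*/10, job_F:*/15}
Op 7: register job_D */18 -> active={job_B:*/14, job_D:*/18, job_F:*/15}
Op 8: unregister job_B -> active={job_D:*/18, job_F:*/15}
Op 9: register job_D */18 -> active={job_D:*/18, job_F:*/15}
Op 10: register job_G */8 -> active={job_D:*/18, job_F:*/15, job_G:*/8}
Final interval of job_F = 15
Next fire of job_F after T=234: (234//15+1)*15 = 240

Answer: interval=15 next_fire=240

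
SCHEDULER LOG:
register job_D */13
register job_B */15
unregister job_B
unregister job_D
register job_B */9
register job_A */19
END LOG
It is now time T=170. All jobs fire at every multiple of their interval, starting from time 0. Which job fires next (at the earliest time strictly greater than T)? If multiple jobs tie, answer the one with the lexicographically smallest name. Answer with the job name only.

Answer: job_A

Derivation:
Op 1: register job_D */13 -> active={job_D:*/13}
Op 2: register job_B */15 -> active={job_B:*/15, job_D:*/13}
Op 3: unregister job_B -> active={job_D:*/13}
Op 4: unregister job_D -> active={}
Op 5: register job_B */9 -> active={job_B:*/9}
Op 6: register job_A */19 -> active={job_A:*/19, job_B:*/9}
  job_A: interval 19, next fire after T=170 is 171
  job_B: interval 9, next fire after T=170 is 171
Earliest = 171, winner (lex tiebreak) = job_A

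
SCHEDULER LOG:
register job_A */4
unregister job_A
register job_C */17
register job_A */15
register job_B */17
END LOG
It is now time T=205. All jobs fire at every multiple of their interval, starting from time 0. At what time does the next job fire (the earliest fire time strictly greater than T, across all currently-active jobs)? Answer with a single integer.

Op 1: register job_A */4 -> active={job_A:*/4}
Op 2: unregister job_A -> active={}
Op 3: register job_C */17 -> active={job_C:*/17}
Op 4: register job_A */15 -> active={job_A:*/15, job_C:*/17}
Op 5: register job_B */17 -> active={job_A:*/15, job_B:*/17, job_C:*/17}
  job_A: interval 15, next fire after T=205 is 210
  job_B: interval 17, next fire after T=205 is 221
  job_C: interval 17, next fire after T=205 is 221
Earliest fire time = 210 (job job_A)

Answer: 210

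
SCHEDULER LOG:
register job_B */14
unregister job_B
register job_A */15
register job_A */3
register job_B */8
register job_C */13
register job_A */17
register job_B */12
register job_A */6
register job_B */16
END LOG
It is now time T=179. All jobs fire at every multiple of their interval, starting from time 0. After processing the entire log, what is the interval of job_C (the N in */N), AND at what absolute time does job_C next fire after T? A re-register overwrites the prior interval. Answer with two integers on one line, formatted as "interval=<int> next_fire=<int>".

Op 1: register job_B */14 -> active={job_B:*/14}
Op 2: unregister job_B -> active={}
Op 3: register job_A */15 -> active={job_A:*/15}
Op 4: register job_A */3 -> active={job_A:*/3}
Op 5: register job_B */8 -> active={job_A:*/3, job_B:*/8}
Op 6: register job_C */13 -> active={job_A:*/3, job_B:*/8, job_C:*/13}
Op 7: register job_A */17 -> active={job_A:*/17, job_B:*/8, job_C:*/13}
Op 8: register job_B */12 -> active={job_A:*/17, job_B:*/12, job_C:*/13}
Op 9: register job_A */6 -> active={job_A:*/6, job_B:*/12, job_C:*/13}
Op 10: register job_B */16 -> active={job_A:*/6, job_B:*/16, job_C:*/13}
Final interval of job_C = 13
Next fire of job_C after T=179: (179//13+1)*13 = 182

Answer: interval=13 next_fire=182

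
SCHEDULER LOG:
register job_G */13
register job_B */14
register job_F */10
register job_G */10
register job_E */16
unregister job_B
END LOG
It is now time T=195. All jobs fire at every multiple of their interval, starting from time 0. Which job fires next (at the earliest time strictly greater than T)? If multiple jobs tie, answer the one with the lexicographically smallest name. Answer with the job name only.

Op 1: register job_G */13 -> active={job_G:*/13}
Op 2: register job_B */14 -> active={job_B:*/14, job_G:*/13}
Op 3: register job_F */10 -> active={job_B:*/14, job_F:*/10, job_G:*/13}
Op 4: register job_G */10 -> active={job_B:*/14, job_F:*/10, job_G:*/10}
Op 5: register job_E */16 -> active={job_B:*/14, job_E:*/16, job_F:*/10, job_G:*/10}
Op 6: unregister job_B -> active={job_E:*/16, job_F:*/10, job_G:*/10}
  job_E: interval 16, next fire after T=195 is 208
  job_F: interval 10, next fire after T=195 is 200
  job_G: interval 10, next fire after T=195 is 200
Earliest = 200, winner (lex tiebreak) = job_F

Answer: job_F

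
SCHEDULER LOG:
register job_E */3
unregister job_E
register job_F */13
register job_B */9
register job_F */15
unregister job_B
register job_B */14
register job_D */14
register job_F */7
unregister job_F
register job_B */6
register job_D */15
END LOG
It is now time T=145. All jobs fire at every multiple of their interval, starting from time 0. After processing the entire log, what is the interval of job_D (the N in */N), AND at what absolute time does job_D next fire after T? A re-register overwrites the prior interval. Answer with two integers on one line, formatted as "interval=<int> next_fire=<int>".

Op 1: register job_E */3 -> active={job_E:*/3}
Op 2: unregister job_E -> active={}
Op 3: register job_F */13 -> active={job_F:*/13}
Op 4: register job_B */9 -> active={job_B:*/9, job_F:*/13}
Op 5: register job_F */15 -> active={job_B:*/9, job_F:*/15}
Op 6: unregister job_B -> active={job_F:*/15}
Op 7: register job_B */14 -> active={job_B:*/14, job_F:*/15}
Op 8: register job_D */14 -> active={job_B:*/14, job_D:*/14, job_F:*/15}
Op 9: register job_F */7 -> active={job_B:*/14, job_D:*/14, job_F:*/7}
Op 10: unregister job_F -> active={job_B:*/14, job_D:*/14}
Op 11: register job_B */6 -> active={job_B:*/6, job_D:*/14}
Op 12: register job_D */15 -> active={job_B:*/6, job_D:*/15}
Final interval of job_D = 15
Next fire of job_D after T=145: (145//15+1)*15 = 150

Answer: interval=15 next_fire=150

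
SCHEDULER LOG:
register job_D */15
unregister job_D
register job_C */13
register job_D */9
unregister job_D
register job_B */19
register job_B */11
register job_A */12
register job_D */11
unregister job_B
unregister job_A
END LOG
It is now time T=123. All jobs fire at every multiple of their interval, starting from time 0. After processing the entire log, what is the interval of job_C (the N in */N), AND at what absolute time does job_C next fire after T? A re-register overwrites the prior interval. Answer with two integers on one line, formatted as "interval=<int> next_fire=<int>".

Answer: interval=13 next_fire=130

Derivation:
Op 1: register job_D */15 -> active={job_D:*/15}
Op 2: unregister job_D -> active={}
Op 3: register job_C */13 -> active={job_C:*/13}
Op 4: register job_D */9 -> active={job_C:*/13, job_D:*/9}
Op 5: unregister job_D -> active={job_C:*/13}
Op 6: register job_B */19 -> active={job_B:*/19, job_C:*/13}
Op 7: register job_B */11 -> active={job_B:*/11, job_C:*/13}
Op 8: register job_A */12 -> active={job_A:*/12, job_B:*/11, job_C:*/13}
Op 9: register job_D */11 -> active={job_A:*/12, job_B:*/11, job_C:*/13, job_D:*/11}
Op 10: unregister job_B -> active={job_A:*/12, job_C:*/13, job_D:*/11}
Op 11: unregister job_A -> active={job_C:*/13, job_D:*/11}
Final interval of job_C = 13
Next fire of job_C after T=123: (123//13+1)*13 = 130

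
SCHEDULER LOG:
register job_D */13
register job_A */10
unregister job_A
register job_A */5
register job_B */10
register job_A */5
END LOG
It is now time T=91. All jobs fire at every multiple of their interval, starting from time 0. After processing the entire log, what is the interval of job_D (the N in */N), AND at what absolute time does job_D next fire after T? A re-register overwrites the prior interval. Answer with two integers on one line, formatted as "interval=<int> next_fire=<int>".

Op 1: register job_D */13 -> active={job_D:*/13}
Op 2: register job_A */10 -> active={job_A:*/10, job_D:*/13}
Op 3: unregister job_A -> active={job_D:*/13}
Op 4: register job_A */5 -> active={job_A:*/5, job_D:*/13}
Op 5: register job_B */10 -> active={job_A:*/5, job_B:*/10, job_D:*/13}
Op 6: register job_A */5 -> active={job_A:*/5, job_B:*/10, job_D:*/13}
Final interval of job_D = 13
Next fire of job_D after T=91: (91//13+1)*13 = 104

Answer: interval=13 next_fire=104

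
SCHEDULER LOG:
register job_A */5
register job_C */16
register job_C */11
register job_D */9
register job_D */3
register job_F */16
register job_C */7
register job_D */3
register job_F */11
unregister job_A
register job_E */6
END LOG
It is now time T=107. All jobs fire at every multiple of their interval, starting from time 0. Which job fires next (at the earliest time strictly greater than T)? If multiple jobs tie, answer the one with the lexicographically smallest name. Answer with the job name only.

Op 1: register job_A */5 -> active={job_A:*/5}
Op 2: register job_C */16 -> active={job_A:*/5, job_C:*/16}
Op 3: register job_C */11 -> active={job_A:*/5, job_C:*/11}
Op 4: register job_D */9 -> active={job_A:*/5, job_C:*/11, job_D:*/9}
Op 5: register job_D */3 -> active={job_A:*/5, job_C:*/11, job_D:*/3}
Op 6: register job_F */16 -> active={job_A:*/5, job_C:*/11, job_D:*/3, job_F:*/16}
Op 7: register job_C */7 -> active={job_A:*/5, job_C:*/7, job_D:*/3, job_F:*/16}
Op 8: register job_D */3 -> active={job_A:*/5, job_C:*/7, job_D:*/3, job_F:*/16}
Op 9: register job_F */11 -> active={job_A:*/5, job_C:*/7, job_D:*/3, job_F:*/11}
Op 10: unregister job_A -> active={job_C:*/7, job_D:*/3, job_F:*/11}
Op 11: register job_E */6 -> active={job_C:*/7, job_D:*/3, job_E:*/6, job_F:*/11}
  job_C: interval 7, next fire after T=107 is 112
  job_D: interval 3, next fire after T=107 is 108
  job_E: interval 6, next fire after T=107 is 108
  job_F: interval 11, next fire after T=107 is 110
Earliest = 108, winner (lex tiebreak) = job_D

Answer: job_D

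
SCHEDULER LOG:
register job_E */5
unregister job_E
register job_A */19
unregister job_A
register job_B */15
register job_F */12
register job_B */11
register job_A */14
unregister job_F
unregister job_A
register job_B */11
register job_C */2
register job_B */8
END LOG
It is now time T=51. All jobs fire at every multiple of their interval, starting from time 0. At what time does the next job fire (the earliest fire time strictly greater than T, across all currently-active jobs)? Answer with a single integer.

Op 1: register job_E */5 -> active={job_E:*/5}
Op 2: unregister job_E -> active={}
Op 3: register job_A */19 -> active={job_A:*/19}
Op 4: unregister job_A -> active={}
Op 5: register job_B */15 -> active={job_B:*/15}
Op 6: register job_F */12 -> active={job_B:*/15, job_F:*/12}
Op 7: register job_B */11 -> active={job_B:*/11, job_F:*/12}
Op 8: register job_A */14 -> active={job_A:*/14, job_B:*/11, job_F:*/12}
Op 9: unregister job_F -> active={job_A:*/14, job_B:*/11}
Op 10: unregister job_A -> active={job_B:*/11}
Op 11: register job_B */11 -> active={job_B:*/11}
Op 12: register job_C */2 -> active={job_B:*/11, job_C:*/2}
Op 13: register job_B */8 -> active={job_B:*/8, job_C:*/2}
  job_B: interval 8, next fire after T=51 is 56
  job_C: interval 2, next fire after T=51 is 52
Earliest fire time = 52 (job job_C)

Answer: 52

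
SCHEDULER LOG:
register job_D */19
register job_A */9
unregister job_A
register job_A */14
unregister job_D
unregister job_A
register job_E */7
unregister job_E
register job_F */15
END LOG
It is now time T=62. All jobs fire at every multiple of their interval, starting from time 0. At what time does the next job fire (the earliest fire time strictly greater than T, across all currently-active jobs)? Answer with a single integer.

Answer: 75

Derivation:
Op 1: register job_D */19 -> active={job_D:*/19}
Op 2: register job_A */9 -> active={job_A:*/9, job_D:*/19}
Op 3: unregister job_A -> active={job_D:*/19}
Op 4: register job_A */14 -> active={job_A:*/14, job_D:*/19}
Op 5: unregister job_D -> active={job_A:*/14}
Op 6: unregister job_A -> active={}
Op 7: register job_E */7 -> active={job_E:*/7}
Op 8: unregister job_E -> active={}
Op 9: register job_F */15 -> active={job_F:*/15}
  job_F: interval 15, next fire after T=62 is 75
Earliest fire time = 75 (job job_F)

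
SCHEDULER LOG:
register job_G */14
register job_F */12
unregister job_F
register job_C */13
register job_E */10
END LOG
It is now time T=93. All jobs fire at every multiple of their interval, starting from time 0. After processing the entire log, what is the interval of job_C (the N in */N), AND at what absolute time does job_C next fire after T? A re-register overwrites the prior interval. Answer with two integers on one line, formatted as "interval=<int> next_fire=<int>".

Op 1: register job_G */14 -> active={job_G:*/14}
Op 2: register job_F */12 -> active={job_F:*/12, job_G:*/14}
Op 3: unregister job_F -> active={job_G:*/14}
Op 4: register job_C */13 -> active={job_C:*/13, job_G:*/14}
Op 5: register job_E */10 -> active={job_C:*/13, job_E:*/10, job_G:*/14}
Final interval of job_C = 13
Next fire of job_C after T=93: (93//13+1)*13 = 104

Answer: interval=13 next_fire=104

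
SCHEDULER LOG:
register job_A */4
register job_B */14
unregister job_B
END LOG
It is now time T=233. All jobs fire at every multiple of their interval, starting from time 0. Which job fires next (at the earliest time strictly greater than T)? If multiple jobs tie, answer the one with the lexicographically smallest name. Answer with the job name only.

Answer: job_A

Derivation:
Op 1: register job_A */4 -> active={job_A:*/4}
Op 2: register job_B */14 -> active={job_A:*/4, job_B:*/14}
Op 3: unregister job_B -> active={job_A:*/4}
  job_A: interval 4, next fire after T=233 is 236
Earliest = 236, winner (lex tiebreak) = job_A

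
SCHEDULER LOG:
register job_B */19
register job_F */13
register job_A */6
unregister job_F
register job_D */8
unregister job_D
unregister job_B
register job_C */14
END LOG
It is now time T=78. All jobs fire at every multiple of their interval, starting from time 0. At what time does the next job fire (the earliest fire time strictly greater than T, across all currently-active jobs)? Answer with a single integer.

Op 1: register job_B */19 -> active={job_B:*/19}
Op 2: register job_F */13 -> active={job_B:*/19, job_F:*/13}
Op 3: register job_A */6 -> active={job_A:*/6, job_B:*/19, job_F:*/13}
Op 4: unregister job_F -> active={job_A:*/6, job_B:*/19}
Op 5: register job_D */8 -> active={job_A:*/6, job_B:*/19, job_D:*/8}
Op 6: unregister job_D -> active={job_A:*/6, job_B:*/19}
Op 7: unregister job_B -> active={job_A:*/6}
Op 8: register job_C */14 -> active={job_A:*/6, job_C:*/14}
  job_A: interval 6, next fire after T=78 is 84
  job_C: interval 14, next fire after T=78 is 84
Earliest fire time = 84 (job job_A)

Answer: 84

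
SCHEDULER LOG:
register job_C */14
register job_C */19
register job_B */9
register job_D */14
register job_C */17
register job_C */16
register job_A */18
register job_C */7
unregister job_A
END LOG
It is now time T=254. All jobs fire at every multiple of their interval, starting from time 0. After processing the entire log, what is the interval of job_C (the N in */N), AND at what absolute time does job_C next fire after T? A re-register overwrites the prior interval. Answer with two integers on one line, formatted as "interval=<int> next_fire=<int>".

Op 1: register job_C */14 -> active={job_C:*/14}
Op 2: register job_C */19 -> active={job_C:*/19}
Op 3: register job_B */9 -> active={job_B:*/9, job_C:*/19}
Op 4: register job_D */14 -> active={job_B:*/9, job_C:*/19, job_D:*/14}
Op 5: register job_C */17 -> active={job_B:*/9, job_C:*/17, job_D:*/14}
Op 6: register job_C */16 -> active={job_B:*/9, job_C:*/16, job_D:*/14}
Op 7: register job_A */18 -> active={job_A:*/18, job_B:*/9, job_C:*/16, job_D:*/14}
Op 8: register job_C */7 -> active={job_A:*/18, job_B:*/9, job_C:*/7, job_D:*/14}
Op 9: unregister job_A -> active={job_B:*/9, job_C:*/7, job_D:*/14}
Final interval of job_C = 7
Next fire of job_C after T=254: (254//7+1)*7 = 259

Answer: interval=7 next_fire=259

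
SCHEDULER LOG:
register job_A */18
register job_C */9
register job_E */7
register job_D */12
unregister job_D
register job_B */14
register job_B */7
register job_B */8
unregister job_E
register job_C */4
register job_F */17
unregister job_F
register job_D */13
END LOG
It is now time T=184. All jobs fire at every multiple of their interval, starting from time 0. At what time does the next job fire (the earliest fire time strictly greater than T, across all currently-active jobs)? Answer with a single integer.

Op 1: register job_A */18 -> active={job_A:*/18}
Op 2: register job_C */9 -> active={job_A:*/18, job_C:*/9}
Op 3: register job_E */7 -> active={job_A:*/18, job_C:*/9, job_E:*/7}
Op 4: register job_D */12 -> active={job_A:*/18, job_C:*/9, job_D:*/12, job_E:*/7}
Op 5: unregister job_D -> active={job_A:*/18, job_C:*/9, job_E:*/7}
Op 6: register job_B */14 -> active={job_A:*/18, job_B:*/14, job_C:*/9, job_E:*/7}
Op 7: register job_B */7 -> active={job_A:*/18, job_B:*/7, job_C:*/9, job_E:*/7}
Op 8: register job_B */8 -> active={job_A:*/18, job_B:*/8, job_C:*/9, job_E:*/7}
Op 9: unregister job_E -> active={job_A:*/18, job_B:*/8, job_C:*/9}
Op 10: register job_C */4 -> active={job_A:*/18, job_B:*/8, job_C:*/4}
Op 11: register job_F */17 -> active={job_A:*/18, job_B:*/8, job_C:*/4, job_F:*/17}
Op 12: unregister job_F -> active={job_A:*/18, job_B:*/8, job_C:*/4}
Op 13: register job_D */13 -> active={job_A:*/18, job_B:*/8, job_C:*/4, job_D:*/13}
  job_A: interval 18, next fire after T=184 is 198
  job_B: interval 8, next fire after T=184 is 192
  job_C: interval 4, next fire after T=184 is 188
  job_D: interval 13, next fire after T=184 is 195
Earliest fire time = 188 (job job_C)

Answer: 188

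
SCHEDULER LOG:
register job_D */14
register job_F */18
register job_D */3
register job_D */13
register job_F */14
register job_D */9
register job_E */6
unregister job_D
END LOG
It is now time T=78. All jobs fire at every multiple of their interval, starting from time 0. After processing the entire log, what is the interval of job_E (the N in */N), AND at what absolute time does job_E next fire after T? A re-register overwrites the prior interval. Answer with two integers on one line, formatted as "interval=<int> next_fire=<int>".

Answer: interval=6 next_fire=84

Derivation:
Op 1: register job_D */14 -> active={job_D:*/14}
Op 2: register job_F */18 -> active={job_D:*/14, job_F:*/18}
Op 3: register job_D */3 -> active={job_D:*/3, job_F:*/18}
Op 4: register job_D */13 -> active={job_D:*/13, job_F:*/18}
Op 5: register job_F */14 -> active={job_D:*/13, job_F:*/14}
Op 6: register job_D */9 -> active={job_D:*/9, job_F:*/14}
Op 7: register job_E */6 -> active={job_D:*/9, job_E:*/6, job_F:*/14}
Op 8: unregister job_D -> active={job_E:*/6, job_F:*/14}
Final interval of job_E = 6
Next fire of job_E after T=78: (78//6+1)*6 = 84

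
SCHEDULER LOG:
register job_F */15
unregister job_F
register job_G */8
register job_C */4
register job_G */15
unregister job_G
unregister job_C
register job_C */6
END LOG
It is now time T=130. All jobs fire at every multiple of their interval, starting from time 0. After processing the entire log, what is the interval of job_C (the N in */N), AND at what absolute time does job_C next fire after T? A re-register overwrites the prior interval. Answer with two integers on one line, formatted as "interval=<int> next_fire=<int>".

Op 1: register job_F */15 -> active={job_F:*/15}
Op 2: unregister job_F -> active={}
Op 3: register job_G */8 -> active={job_G:*/8}
Op 4: register job_C */4 -> active={job_C:*/4, job_G:*/8}
Op 5: register job_G */15 -> active={job_C:*/4, job_G:*/15}
Op 6: unregister job_G -> active={job_C:*/4}
Op 7: unregister job_C -> active={}
Op 8: register job_C */6 -> active={job_C:*/6}
Final interval of job_C = 6
Next fire of job_C after T=130: (130//6+1)*6 = 132

Answer: interval=6 next_fire=132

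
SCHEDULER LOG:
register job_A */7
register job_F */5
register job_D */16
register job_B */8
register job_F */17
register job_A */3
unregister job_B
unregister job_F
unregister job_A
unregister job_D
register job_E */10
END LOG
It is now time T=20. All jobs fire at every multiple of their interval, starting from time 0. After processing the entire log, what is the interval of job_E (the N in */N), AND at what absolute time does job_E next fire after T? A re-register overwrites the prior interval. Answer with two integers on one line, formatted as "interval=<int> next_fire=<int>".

Op 1: register job_A */7 -> active={job_A:*/7}
Op 2: register job_F */5 -> active={job_A:*/7, job_F:*/5}
Op 3: register job_D */16 -> active={job_A:*/7, job_D:*/16, job_F:*/5}
Op 4: register job_B */8 -> active={job_A:*/7, job_B:*/8, job_D:*/16, job_F:*/5}
Op 5: register job_F */17 -> active={job_A:*/7, job_B:*/8, job_D:*/16, job_F:*/17}
Op 6: register job_A */3 -> active={job_A:*/3, job_B:*/8, job_D:*/16, job_F:*/17}
Op 7: unregister job_B -> active={job_A:*/3, job_D:*/16, job_F:*/17}
Op 8: unregister job_F -> active={job_A:*/3, job_D:*/16}
Op 9: unregister job_A -> active={job_D:*/16}
Op 10: unregister job_D -> active={}
Op 11: register job_E */10 -> active={job_E:*/10}
Final interval of job_E = 10
Next fire of job_E after T=20: (20//10+1)*10 = 30

Answer: interval=10 next_fire=30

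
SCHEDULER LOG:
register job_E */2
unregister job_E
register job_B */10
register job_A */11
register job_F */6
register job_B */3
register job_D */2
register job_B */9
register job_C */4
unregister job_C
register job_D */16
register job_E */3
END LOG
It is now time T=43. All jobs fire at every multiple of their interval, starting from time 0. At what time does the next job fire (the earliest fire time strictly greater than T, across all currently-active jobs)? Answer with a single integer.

Answer: 44

Derivation:
Op 1: register job_E */2 -> active={job_E:*/2}
Op 2: unregister job_E -> active={}
Op 3: register job_B */10 -> active={job_B:*/10}
Op 4: register job_A */11 -> active={job_A:*/11, job_B:*/10}
Op 5: register job_F */6 -> active={job_A:*/11, job_B:*/10, job_F:*/6}
Op 6: register job_B */3 -> active={job_A:*/11, job_B:*/3, job_F:*/6}
Op 7: register job_D */2 -> active={job_A:*/11, job_B:*/3, job_D:*/2, job_F:*/6}
Op 8: register job_B */9 -> active={job_A:*/11, job_B:*/9, job_D:*/2, job_F:*/6}
Op 9: register job_C */4 -> active={job_A:*/11, job_B:*/9, job_C:*/4, job_D:*/2, job_F:*/6}
Op 10: unregister job_C -> active={job_A:*/11, job_B:*/9, job_D:*/2, job_F:*/6}
Op 11: register job_D */16 -> active={job_A:*/11, job_B:*/9, job_D:*/16, job_F:*/6}
Op 12: register job_E */3 -> active={job_A:*/11, job_B:*/9, job_D:*/16, job_E:*/3, job_F:*/6}
  job_A: interval 11, next fire after T=43 is 44
  job_B: interval 9, next fire after T=43 is 45
  job_D: interval 16, next fire after T=43 is 48
  job_E: interval 3, next fire after T=43 is 45
  job_F: interval 6, next fire after T=43 is 48
Earliest fire time = 44 (job job_A)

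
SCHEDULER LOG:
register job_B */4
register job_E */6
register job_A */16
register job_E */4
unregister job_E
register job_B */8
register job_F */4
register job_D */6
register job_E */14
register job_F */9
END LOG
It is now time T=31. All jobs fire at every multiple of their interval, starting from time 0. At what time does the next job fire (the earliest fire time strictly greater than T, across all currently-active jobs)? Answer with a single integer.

Op 1: register job_B */4 -> active={job_B:*/4}
Op 2: register job_E */6 -> active={job_B:*/4, job_E:*/6}
Op 3: register job_A */16 -> active={job_A:*/16, job_B:*/4, job_E:*/6}
Op 4: register job_E */4 -> active={job_A:*/16, job_B:*/4, job_E:*/4}
Op 5: unregister job_E -> active={job_A:*/16, job_B:*/4}
Op 6: register job_B */8 -> active={job_A:*/16, job_B:*/8}
Op 7: register job_F */4 -> active={job_A:*/16, job_B:*/8, job_F:*/4}
Op 8: register job_D */6 -> active={job_A:*/16, job_B:*/8, job_D:*/6, job_F:*/4}
Op 9: register job_E */14 -> active={job_A:*/16, job_B:*/8, job_D:*/6, job_E:*/14, job_F:*/4}
Op 10: register job_F */9 -> active={job_A:*/16, job_B:*/8, job_D:*/6, job_E:*/14, job_F:*/9}
  job_A: interval 16, next fire after T=31 is 32
  job_B: interval 8, next fire after T=31 is 32
  job_D: interval 6, next fire after T=31 is 36
  job_E: interval 14, next fire after T=31 is 42
  job_F: interval 9, next fire after T=31 is 36
Earliest fire time = 32 (job job_A)

Answer: 32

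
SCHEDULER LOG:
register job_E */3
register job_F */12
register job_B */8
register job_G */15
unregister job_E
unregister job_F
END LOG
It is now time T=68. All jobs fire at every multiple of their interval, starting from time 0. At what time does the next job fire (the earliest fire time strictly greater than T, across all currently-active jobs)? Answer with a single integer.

Op 1: register job_E */3 -> active={job_E:*/3}
Op 2: register job_F */12 -> active={job_E:*/3, job_F:*/12}
Op 3: register job_B */8 -> active={job_B:*/8, job_E:*/3, job_F:*/12}
Op 4: register job_G */15 -> active={job_B:*/8, job_E:*/3, job_F:*/12, job_G:*/15}
Op 5: unregister job_E -> active={job_B:*/8, job_F:*/12, job_G:*/15}
Op 6: unregister job_F -> active={job_B:*/8, job_G:*/15}
  job_B: interval 8, next fire after T=68 is 72
  job_G: interval 15, next fire after T=68 is 75
Earliest fire time = 72 (job job_B)

Answer: 72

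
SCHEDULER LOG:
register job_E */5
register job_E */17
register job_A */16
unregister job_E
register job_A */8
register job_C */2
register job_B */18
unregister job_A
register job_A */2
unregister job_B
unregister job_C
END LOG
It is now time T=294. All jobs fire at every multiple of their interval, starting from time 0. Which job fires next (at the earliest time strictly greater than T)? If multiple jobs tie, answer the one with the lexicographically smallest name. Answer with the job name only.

Answer: job_A

Derivation:
Op 1: register job_E */5 -> active={job_E:*/5}
Op 2: register job_E */17 -> active={job_E:*/17}
Op 3: register job_A */16 -> active={job_A:*/16, job_E:*/17}
Op 4: unregister job_E -> active={job_A:*/16}
Op 5: register job_A */8 -> active={job_A:*/8}
Op 6: register job_C */2 -> active={job_A:*/8, job_C:*/2}
Op 7: register job_B */18 -> active={job_A:*/8, job_B:*/18, job_C:*/2}
Op 8: unregister job_A -> active={job_B:*/18, job_C:*/2}
Op 9: register job_A */2 -> active={job_A:*/2, job_B:*/18, job_C:*/2}
Op 10: unregister job_B -> active={job_A:*/2, job_C:*/2}
Op 11: unregister job_C -> active={job_A:*/2}
  job_A: interval 2, next fire after T=294 is 296
Earliest = 296, winner (lex tiebreak) = job_A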